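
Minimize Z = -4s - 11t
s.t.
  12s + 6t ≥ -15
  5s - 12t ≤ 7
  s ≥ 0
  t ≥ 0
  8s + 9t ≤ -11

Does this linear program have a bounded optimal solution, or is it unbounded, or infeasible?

infeasible

The boundaries 5s - 12t = 7 and t = 0 meet at (7/5, 0), but that point violates 8s + 9t ≤ -11. Every candidate vertex is excluded by some other constraint, so the feasible region is empty.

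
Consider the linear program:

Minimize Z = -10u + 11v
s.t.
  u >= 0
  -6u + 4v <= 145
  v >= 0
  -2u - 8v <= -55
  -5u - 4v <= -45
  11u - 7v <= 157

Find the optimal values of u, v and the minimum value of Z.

u = 547/34, v = 97/34, minimum Z = -259/2

Vertices and Z = -10u + 11v:
  (0, 145/4) → Z = 1595/4
  (0, 45/4) → Z = 495/4
  (1643/2, 2537/2) → Z = 11477/2
  (35/8, 185/32) → Z = 635/32
  (547/34, 97/34) → Z = -259/2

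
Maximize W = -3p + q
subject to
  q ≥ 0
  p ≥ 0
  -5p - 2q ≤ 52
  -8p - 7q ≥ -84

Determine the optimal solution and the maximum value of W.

p = 0, q = 12, maximum W = 12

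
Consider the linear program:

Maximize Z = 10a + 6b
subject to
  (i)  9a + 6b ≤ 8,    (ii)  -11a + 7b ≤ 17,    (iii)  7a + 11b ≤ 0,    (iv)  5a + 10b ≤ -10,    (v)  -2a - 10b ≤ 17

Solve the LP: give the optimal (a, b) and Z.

The binding constraints are 9a + 6b = 8 and 5a + 10b = -10.
Solving simultaneously gives a = 7/3, b = -13/6.

a = 7/3, b = -13/6, maximum Z = 31/3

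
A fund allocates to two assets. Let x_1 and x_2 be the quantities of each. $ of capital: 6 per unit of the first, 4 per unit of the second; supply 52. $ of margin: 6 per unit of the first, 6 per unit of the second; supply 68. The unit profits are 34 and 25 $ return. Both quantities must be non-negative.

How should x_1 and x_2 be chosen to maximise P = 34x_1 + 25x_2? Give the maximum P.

Extreme points and P = 34x_1 + 25x_2:
  (0, 0) → P = 0
  (0, 34/3) → P = 850/3
  (26/3, 0) → P = 884/3
  (10/3, 8) → P = 940/3

The optimum lies where 6x_1 + 4x_2 = 52 and 6x_1 + 6x_2 = 68.
Solving simultaneously gives x_1 = 10/3, x_2 = 8.

x_1 = 10/3, x_2 = 8, maximum P = 940/3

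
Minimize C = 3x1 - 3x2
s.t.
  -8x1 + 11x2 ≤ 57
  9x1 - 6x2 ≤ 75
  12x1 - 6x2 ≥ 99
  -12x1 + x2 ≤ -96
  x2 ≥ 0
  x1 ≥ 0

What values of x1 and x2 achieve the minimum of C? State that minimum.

Vertices and C = 3x1 - 3x2:
  (389/17, 371/17) → C = 54/17
  (477/28, 123/7) → C = -45/28
  (25/3, 0) → C = 25
  (33/4, 0) → C = 99/4

The optimum lies where -8x1 + 11x2 = 57 and 12x1 - 6x2 = 99.
Solving simultaneously gives x1 = 477/28, x2 = 123/7.

x1 = 477/28, x2 = 123/7, minimum C = -45/28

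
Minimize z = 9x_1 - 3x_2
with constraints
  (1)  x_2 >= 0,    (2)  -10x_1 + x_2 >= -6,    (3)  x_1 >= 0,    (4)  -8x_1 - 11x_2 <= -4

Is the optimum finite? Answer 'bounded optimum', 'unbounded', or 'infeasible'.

unbounded

From the feasible point (3/5, 0), moving in the direction (0, 1) keeps every constraint satisfied while z decreases without bound.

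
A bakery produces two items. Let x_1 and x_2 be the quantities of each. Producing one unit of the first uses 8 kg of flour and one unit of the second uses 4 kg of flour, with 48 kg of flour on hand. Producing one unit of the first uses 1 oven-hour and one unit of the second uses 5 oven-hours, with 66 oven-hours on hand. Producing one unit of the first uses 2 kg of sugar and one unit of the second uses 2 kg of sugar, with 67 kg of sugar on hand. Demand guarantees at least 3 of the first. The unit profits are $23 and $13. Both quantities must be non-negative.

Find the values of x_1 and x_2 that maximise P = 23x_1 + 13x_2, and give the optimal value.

Feasible corners and P = 23x_1 + 13x_2:
  (6, 0) → P = 138
  (3, 0) → P = 69
  (3, 6) → P = 147

At the optimal vertex, 8x_1 + 4x_2 = 48 and x_1 = 3.
Solving simultaneously gives x_1 = 3, x_2 = 6.

x_1 = 3, x_2 = 6, maximum P = 147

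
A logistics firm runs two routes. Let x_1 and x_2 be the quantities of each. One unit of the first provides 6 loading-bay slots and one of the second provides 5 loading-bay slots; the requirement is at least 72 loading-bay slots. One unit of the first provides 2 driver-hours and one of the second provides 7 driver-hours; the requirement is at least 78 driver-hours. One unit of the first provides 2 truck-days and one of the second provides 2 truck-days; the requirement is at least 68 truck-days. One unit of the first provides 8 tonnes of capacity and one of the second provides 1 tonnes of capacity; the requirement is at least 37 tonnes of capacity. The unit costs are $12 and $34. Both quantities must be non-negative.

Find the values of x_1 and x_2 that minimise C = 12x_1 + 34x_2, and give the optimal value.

Corner points and C = 12x_1 + 34x_2:
  (0, 37) → C = 1258
  (39, 0) → C = 468
  (32, 2) → C = 452
  (3/7, 235/7) → C = 8026/7
The feasible region is unbounded (it extends along (0, 1), (1, 0)), but C strictly increases along every unbounded feasible direction, so there is no improving ray and the minimum is attained at a vertex.

x_1 = 32, x_2 = 2, minimum C = 452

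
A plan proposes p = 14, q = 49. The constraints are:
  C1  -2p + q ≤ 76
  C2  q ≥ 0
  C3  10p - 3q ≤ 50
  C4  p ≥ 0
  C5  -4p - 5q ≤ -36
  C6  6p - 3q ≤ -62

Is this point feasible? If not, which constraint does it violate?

feasible

C1: 21 ≤ 76 ✓
C2: 49 ≥ 0 ✓
C3: -7 ≤ 50 ✓
C4: 14 ≥ 0 ✓
C5: -301 ≤ -36 ✓
C6: -63 ≤ -62 ✓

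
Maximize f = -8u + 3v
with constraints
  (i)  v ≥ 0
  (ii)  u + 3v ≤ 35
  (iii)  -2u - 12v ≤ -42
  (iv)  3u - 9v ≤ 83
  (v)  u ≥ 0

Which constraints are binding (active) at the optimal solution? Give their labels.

Corner points and f = -8u + 3v:
  (21, 0) → f = -168
  (83/3, 0) → f = -664/3
  (94/3, 11/9) → f = -247
  (0, 35/3) → f = 35
  (0, 7/2) → f = 21/2

The maximum is at (0, 35/3). Substituting into each constraint, equality holds for (ii) and (v); the remaining constraints have slack.

(ii) and (v)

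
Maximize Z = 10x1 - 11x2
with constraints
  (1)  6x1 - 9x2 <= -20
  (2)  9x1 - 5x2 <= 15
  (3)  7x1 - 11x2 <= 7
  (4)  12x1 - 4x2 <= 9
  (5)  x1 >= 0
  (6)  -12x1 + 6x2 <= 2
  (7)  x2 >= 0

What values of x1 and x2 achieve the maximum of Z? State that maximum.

x1 = 23/12, x2 = 7/2, maximum Z = -58/3

Vertices and Z = 10x1 - 11x2:
  (23/12, 7/2) → Z = -58/3
  (17/12, 19/6) → Z = -62/3
  (31/12, 11/2) → Z = -104/3

At the optimal vertex, 6x1 - 9x2 = -20 and 12x1 - 4x2 = 9.
Solving simultaneously gives x1 = 23/12, x2 = 7/2.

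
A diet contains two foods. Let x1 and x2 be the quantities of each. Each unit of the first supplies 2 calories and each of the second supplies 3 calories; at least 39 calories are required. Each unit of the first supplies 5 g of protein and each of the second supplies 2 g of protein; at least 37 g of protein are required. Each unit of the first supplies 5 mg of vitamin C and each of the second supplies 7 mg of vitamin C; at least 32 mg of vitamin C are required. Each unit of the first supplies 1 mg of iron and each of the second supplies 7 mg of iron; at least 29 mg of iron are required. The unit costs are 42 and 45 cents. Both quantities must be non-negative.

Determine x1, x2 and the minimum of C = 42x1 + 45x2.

Corner points and C = 42x1 + 45x2:
  (0, 37/2) → C = 1665/2
  (29, 0) → C = 1218
  (3, 11) → C = 621
  (186/11, 19/11) → C = 8667/11
The feasible region is unbounded (it extends along (0, 1), (1, 0)), but C strictly increases along every unbounded feasible direction, so there is no improving ray and the minimum is attained at a vertex.

x1 = 3, x2 = 11, minimum C = 621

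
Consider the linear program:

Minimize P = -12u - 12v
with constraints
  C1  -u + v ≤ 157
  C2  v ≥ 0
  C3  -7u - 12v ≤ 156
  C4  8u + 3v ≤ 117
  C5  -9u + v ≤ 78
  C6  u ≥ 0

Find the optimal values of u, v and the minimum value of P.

Corner points and P = -12u - 12v:
  (117/8, 0) → P = -351/2
  (0, 0) → P = 0
  (0, 39) → P = -468

At the optimal vertex, 8u + 3v = 117 and u = 0.
Solving simultaneously gives u = 0, v = 39.

u = 0, v = 39, minimum P = -468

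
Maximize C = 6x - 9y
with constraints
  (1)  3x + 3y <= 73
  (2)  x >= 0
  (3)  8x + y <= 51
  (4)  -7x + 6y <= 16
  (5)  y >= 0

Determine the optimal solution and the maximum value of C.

x = 51/8, y = 0, maximum C = 153/4

Extreme points and C = 6x - 9y:
  (0, 8/3) → C = -24
  (0, 0) → C = 0
  (58/11, 97/11) → C = -525/11
  (51/8, 0) → C = 153/4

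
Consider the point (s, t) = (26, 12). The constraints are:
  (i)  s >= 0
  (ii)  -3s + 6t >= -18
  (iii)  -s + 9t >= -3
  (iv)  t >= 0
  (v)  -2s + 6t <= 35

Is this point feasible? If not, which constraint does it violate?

feasible

(i): 26 ≥ 0 ✓
(ii): -6 ≥ -18 ✓
(iii): 82 ≥ -3 ✓
(iv): 12 ≥ 0 ✓
(v): 20 ≤ 35 ✓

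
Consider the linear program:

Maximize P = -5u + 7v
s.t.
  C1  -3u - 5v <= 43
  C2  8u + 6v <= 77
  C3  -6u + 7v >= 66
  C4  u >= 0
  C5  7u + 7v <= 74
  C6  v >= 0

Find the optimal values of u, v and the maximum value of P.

Extreme points and P = -5u + 7v:
  (0, 66/7) → P = 66
  (8/13, 906/91) → P = 866/13
  (0, 74/7) → P = 74

u = 0, v = 74/7, maximum P = 74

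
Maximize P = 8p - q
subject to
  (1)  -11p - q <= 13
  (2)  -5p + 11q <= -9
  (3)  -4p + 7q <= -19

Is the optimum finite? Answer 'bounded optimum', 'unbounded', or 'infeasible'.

From the feasible point (-8/9, -29/9), moving in the direction (1, -11) keeps every constraint satisfied while P increases without bound.

unbounded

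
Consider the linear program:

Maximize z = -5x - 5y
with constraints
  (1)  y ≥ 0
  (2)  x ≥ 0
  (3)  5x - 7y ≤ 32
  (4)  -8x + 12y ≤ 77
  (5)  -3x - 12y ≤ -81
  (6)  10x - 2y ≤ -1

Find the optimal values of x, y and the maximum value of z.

x = 4/11, y = 293/44, maximum z = -1545/44

Corner points and z = -5x - 5y:
  (4/11, 293/44) → z = -1545/44
  (71/52, 381/52) → z = -565/13
  (25/21, 271/42) → z = -535/14

At the optimal vertex, -8x + 12y = 77 and -3x - 12y = -81.
Solving simultaneously gives x = 4/11, y = 293/44.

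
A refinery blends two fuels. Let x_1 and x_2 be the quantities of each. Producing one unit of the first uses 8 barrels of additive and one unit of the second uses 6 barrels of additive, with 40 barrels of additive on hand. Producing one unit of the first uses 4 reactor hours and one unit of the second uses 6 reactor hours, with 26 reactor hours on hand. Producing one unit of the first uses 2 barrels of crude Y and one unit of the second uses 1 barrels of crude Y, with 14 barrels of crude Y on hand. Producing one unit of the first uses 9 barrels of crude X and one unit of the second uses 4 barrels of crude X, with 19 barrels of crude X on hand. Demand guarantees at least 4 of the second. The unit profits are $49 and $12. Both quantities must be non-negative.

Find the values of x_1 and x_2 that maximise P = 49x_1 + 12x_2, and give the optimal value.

Corner points and P = 49x_1 + 12x_2:
  (0, 13/3) → P = 52
  (0, 4) → P = 48
  (5/19, 79/19) → P = 1193/19
  (1/3, 4) → P = 193/3

x_1 = 1/3, x_2 = 4, maximum P = 193/3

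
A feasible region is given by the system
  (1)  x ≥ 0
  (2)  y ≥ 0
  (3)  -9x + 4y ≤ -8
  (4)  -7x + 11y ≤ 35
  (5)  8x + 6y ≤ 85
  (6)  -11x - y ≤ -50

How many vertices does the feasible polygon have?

Pairwise boundary intersections that survive every other constraint:
  (85/8, 0)
  (50/11, 0)
  (145/26, 175/26)
  (515/128, 735/128)

4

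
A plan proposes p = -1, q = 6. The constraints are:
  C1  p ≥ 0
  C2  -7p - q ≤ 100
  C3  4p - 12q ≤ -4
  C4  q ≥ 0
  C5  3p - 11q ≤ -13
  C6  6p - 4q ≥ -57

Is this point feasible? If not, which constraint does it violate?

Constraint C1: p = -1, which is not ≥ 0. All other constraints are satisfied.

not feasible — violates C1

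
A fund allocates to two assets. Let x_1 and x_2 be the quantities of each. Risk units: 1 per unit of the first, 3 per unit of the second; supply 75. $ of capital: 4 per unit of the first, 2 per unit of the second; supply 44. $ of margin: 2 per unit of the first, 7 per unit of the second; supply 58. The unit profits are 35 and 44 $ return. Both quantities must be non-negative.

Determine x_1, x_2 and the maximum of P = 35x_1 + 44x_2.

x_1 = 8, x_2 = 6, maximum P = 544

Extreme points and P = 35x_1 + 44x_2:
  (0, 0) → P = 0
  (0, 58/7) → P = 2552/7
  (11, 0) → P = 385
  (8, 6) → P = 544

The binding constraints are 4x_1 + 2x_2 = 44 and 2x_1 + 7x_2 = 58.
Solving simultaneously gives x_1 = 8, x_2 = 6.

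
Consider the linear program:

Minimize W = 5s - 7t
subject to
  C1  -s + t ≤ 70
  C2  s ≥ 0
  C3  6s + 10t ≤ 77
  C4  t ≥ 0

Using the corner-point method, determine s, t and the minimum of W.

Feasible corners and W = 5s - 7t:
  (0, 77/10) → W = -539/10
  (0, 0) → W = 0
  (77/6, 0) → W = 385/6

The optimum lies where s = 0 and 6s + 10t = 77.
Solving simultaneously gives s = 0, t = 77/10.

s = 0, t = 77/10, minimum W = -539/10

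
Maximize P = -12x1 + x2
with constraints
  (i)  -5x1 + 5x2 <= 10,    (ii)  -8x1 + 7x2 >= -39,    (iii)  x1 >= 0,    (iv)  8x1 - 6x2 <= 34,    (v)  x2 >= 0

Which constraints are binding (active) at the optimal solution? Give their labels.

Vertices and P = -12x1 + x2:
  (0, 2) → P = 2
  (23, 25) → P = -251
  (0, 0) → P = 0
  (17/4, 0) → P = -51

The maximum is at (0, 2). Substituting into each constraint, equality holds for (i) and (iii); the remaining constraints have slack.

(i) and (iii)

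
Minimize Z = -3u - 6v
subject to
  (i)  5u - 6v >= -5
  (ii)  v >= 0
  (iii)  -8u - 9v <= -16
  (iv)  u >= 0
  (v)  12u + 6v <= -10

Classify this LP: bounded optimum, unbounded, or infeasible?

infeasible

The boundaries 5u - 6v = -5 and -8u - 9v = -16 meet at (17/31, 40/31), but that point violates 12u + 6v ≤ -10. Every candidate vertex is excluded by some other constraint, so the feasible region is empty.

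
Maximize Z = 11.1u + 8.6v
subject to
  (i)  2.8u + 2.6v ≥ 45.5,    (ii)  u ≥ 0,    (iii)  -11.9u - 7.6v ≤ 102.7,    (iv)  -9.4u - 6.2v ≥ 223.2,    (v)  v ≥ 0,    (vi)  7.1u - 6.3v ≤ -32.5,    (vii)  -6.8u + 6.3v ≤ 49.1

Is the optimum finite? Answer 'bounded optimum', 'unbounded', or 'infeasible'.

infeasible

The boundaries 2.8u + 2.6v = 45.5 and 7.1u - 6.3v = -32.5 meet at (4043/722, 8281/722), but that point violates -9.4u - 6.2v ≥ 223.2. Every candidate vertex is excluded by some other constraint, so the feasible region is empty.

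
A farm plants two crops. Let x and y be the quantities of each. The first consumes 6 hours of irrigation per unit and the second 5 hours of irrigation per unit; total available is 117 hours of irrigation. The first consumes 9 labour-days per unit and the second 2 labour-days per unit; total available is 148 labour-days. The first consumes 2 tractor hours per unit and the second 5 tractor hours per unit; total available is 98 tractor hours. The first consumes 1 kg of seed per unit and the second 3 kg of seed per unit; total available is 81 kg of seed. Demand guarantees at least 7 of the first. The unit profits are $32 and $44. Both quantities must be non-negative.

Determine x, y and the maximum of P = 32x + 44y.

Extreme points and P = 32x + 44y:
  (148/9, 0) → P = 4736/9
  (7, 0) → P = 224
  (46/3, 5) → P = 2132/3
  (7, 15) → P = 884

x = 7, y = 15, maximum P = 884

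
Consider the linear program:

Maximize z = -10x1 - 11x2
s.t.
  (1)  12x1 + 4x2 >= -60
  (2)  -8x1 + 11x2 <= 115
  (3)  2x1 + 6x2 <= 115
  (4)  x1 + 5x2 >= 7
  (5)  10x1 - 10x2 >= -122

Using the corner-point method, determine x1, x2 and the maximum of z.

x1 = -41/7, x2 = 18/7, maximum z = 212/7

Corner points and z = -10x1 - 11x2:
  (-41/7, 18/7) → z = 212/7
  (-34/5, 27/5) → z = 43/5
  (115/14, 115/7) → z = -1840/7
  (-32/5, 29/5) → z = 1/5
  (533/4, -101/4) → z = -4219/4

The optimum lies where 12x1 + 4x2 = -60 and x1 + 5x2 = 7.
Solving simultaneously gives x1 = -41/7, x2 = 18/7.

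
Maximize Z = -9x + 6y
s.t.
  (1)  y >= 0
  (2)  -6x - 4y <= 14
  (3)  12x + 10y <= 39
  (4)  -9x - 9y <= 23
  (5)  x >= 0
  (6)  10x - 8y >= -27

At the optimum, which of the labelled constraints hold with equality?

Extreme points and Z = -9x + 6y:
  (13/4, 0) → Z = -117/4
  (0, 0) → Z = 0
  (3/14, 51/14) → Z = 279/14
  (0, 27/8) → Z = 81/4

The maximum is at (0, 27/8). Substituting into each constraint, equality holds for (5) and (6); the remaining constraints have slack.

(5) and (6)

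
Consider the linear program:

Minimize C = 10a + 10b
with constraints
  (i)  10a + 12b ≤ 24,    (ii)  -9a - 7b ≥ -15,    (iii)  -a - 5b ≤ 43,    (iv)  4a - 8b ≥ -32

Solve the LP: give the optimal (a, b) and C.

Corner points and C = 10a + 10b:
  (6/19, 33/19) → C = 390/19
  (-3/2, 13/4) → C = 35/2
  (188/19, -201/19) → C = -130/19
  (-18, -5) → C = -230

a = -18, b = -5, minimum C = -230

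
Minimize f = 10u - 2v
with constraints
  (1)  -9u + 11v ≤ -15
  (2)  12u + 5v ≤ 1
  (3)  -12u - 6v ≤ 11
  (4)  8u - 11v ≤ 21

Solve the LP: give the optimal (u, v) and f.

Corner points and f = 10u - 2v:
  (86/177, -57/59) → f = 1202/177
  (-1/6, -3/2) → f = 4/3
  (29/43, -61/43) → f = 412/43
  (1/36, -17/9) → f = 73/18

u = -1/6, v = -3/2, minimum f = 4/3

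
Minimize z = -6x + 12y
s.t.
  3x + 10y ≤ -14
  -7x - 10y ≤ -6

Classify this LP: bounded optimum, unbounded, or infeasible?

unbounded

From the feasible point (5, -29/10), moving in the direction (10, -7) keeps every constraint satisfied while z decreases without bound.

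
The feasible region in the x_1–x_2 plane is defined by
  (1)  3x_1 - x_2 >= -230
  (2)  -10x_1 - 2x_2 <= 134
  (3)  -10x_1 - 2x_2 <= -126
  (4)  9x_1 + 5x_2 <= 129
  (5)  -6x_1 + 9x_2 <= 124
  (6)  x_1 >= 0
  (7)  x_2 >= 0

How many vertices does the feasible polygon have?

Pairwise boundary intersections that survive every other constraint:
  (93/8, 39/8)
  (63/5, 0)
  (43/3, 0)

3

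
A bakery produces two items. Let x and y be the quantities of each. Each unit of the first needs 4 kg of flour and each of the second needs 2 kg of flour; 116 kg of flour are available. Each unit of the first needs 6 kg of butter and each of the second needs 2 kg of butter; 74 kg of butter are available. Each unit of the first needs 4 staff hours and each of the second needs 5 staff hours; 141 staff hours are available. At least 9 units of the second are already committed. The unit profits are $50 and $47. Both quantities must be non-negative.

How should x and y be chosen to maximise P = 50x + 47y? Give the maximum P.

x = 4, y = 25, maximum P = 1375

Feasible corners and P = 50x + 47y:
  (0, 141/5) → P = 6627/5
  (0, 9) → P = 423
  (4, 25) → P = 1375
  (28/3, 9) → P = 2669/3

At the optimal vertex, 6x + 2y = 74 and 4x + 5y = 141.
Solving simultaneously gives x = 4, y = 25.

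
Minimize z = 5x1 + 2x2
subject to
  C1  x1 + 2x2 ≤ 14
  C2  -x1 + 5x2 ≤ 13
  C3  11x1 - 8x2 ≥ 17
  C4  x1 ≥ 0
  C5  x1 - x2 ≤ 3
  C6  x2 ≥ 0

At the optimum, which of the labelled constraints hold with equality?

C3 and C6

Feasible corners and z = 5x1 + 2x2:
  (44/7, 27/7) → z = 274/7
  (20/3, 11/3) → z = 122/3
  (189/47, 160/47) → z = 1265/47
  (17/11, 0) → z = 85/11
  (3, 0) → z = 15

The minimum is at (17/11, 0). Substituting into each constraint, equality holds for C3 and C6; the remaining constraints have slack.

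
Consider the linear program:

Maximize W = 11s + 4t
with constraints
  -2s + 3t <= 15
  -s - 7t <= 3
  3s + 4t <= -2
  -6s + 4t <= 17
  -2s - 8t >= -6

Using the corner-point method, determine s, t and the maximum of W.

Vertices and W = 11s + 4t:
  (-2/17, -7/17) → W = -50/17
  (-131/46, -1/46) → W = -1445/46
  (-19/9, 13/12) → W = -170/9

s = -2/17, t = -7/17, maximum W = -50/17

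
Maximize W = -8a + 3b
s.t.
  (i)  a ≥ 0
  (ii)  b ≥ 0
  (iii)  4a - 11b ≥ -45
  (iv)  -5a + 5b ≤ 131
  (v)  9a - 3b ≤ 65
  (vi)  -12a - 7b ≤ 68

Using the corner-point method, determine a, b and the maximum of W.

a = 0, b = 45/11, maximum W = 135/11

Extreme points and W = -8a + 3b:
  (0, 0) → W = 0
  (0, 45/11) → W = 135/11
  (65/9, 0) → W = -520/9
  (850/87, 665/87) → W = -4805/87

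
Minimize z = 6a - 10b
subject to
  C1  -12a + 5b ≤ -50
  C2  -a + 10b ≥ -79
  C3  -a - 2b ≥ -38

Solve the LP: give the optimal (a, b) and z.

Feasible corners and z = 6a - 10b:
  (21/23, -898/115) → z = 1922/23
  (10, 14) → z = -80
  (269/6, -41/12) → z = 1819/6

The binding constraints are -12a + 5b = -50 and -a - 2b = -38.
Solving simultaneously gives a = 10, b = 14.

a = 10, b = 14, minimum z = -80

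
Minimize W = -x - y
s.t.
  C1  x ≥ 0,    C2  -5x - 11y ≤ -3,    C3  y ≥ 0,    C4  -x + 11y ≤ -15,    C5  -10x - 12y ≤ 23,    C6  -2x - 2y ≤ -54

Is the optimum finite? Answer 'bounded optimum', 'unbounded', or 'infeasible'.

unbounded

From the feasible point (27, 0), moving in the direction (11, 1) keeps every constraint satisfied while W decreases without bound.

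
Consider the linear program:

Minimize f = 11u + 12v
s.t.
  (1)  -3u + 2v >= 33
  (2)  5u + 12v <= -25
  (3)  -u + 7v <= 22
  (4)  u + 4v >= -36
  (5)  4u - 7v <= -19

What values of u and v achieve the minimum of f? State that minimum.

u = -340/11, v = -14/11, minimum f = -3908/11

Extreme points and f = 11u + 12v:
  (-187/19, 33/19) → f = -1661/19
  (-102/7, -75/14) → f = -1572/7
  (-340/11, -14/11) → f = -3908/11

The optimum lies where -u + 7v = 22 and u + 4v = -36.
Solving simultaneously gives u = -340/11, v = -14/11.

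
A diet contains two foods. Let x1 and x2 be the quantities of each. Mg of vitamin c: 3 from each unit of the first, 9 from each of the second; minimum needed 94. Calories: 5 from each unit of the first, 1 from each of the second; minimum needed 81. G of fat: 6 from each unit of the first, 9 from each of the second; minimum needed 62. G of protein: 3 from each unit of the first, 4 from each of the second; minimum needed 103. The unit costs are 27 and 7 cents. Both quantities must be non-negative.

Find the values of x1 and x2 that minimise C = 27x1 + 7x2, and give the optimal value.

x1 = 13, x2 = 16, minimum C = 463

Vertices and C = 27x1 + 7x2:
  (0, 81) → C = 567
  (103/3, 0) → C = 927
  (13, 16) → C = 463
The feasible region is unbounded (it extends along (0, 1), (1, 0)), but C strictly increases along every unbounded feasible direction, so there is no improving ray and the minimum is attained at a vertex.

The binding constraints are 5x1 + x2 = 81 and 3x1 + 4x2 = 103.
Solving simultaneously gives x1 = 13, x2 = 16.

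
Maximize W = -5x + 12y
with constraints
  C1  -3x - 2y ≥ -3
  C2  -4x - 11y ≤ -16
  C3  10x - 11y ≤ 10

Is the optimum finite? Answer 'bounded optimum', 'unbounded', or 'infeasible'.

From the feasible point (1/25, 36/25), moving in the direction (-11, 4) keeps every constraint satisfied while W increases without bound.

unbounded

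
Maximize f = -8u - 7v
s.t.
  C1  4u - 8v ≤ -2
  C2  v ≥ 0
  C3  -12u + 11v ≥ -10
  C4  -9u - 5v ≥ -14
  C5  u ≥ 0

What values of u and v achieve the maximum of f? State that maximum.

u = 0, v = 1/4, maximum f = -7/4

Extreme points and f = -8u - 7v:
  (51/46, 37/46) → f = -29/2
  (0, 1/4) → f = -7/4
  (0, 14/5) → f = -98/5

At the optimal vertex, 4u - 8v = -2 and u = 0.
Solving simultaneously gives u = 0, v = 1/4.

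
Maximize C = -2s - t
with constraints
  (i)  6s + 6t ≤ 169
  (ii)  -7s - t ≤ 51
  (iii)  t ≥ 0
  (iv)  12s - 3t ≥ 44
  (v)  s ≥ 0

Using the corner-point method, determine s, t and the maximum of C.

s = 11/3, t = 0, maximum C = -22/3

Extreme points and C = -2s - t:
  (169/6, 0) → C = -169/3
  (257/30, 98/5) → C = -551/15
  (11/3, 0) → C = -22/3

The optimum lies where t = 0 and 12s - 3t = 44.
Solving simultaneously gives s = 11/3, t = 0.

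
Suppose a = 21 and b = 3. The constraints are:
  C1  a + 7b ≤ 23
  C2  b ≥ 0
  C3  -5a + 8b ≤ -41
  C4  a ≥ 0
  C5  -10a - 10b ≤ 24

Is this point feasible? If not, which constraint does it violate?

not feasible — violates C1

Constraint C1: a + 7b = 42, which is not ≤ 23. All other constraints are satisfied.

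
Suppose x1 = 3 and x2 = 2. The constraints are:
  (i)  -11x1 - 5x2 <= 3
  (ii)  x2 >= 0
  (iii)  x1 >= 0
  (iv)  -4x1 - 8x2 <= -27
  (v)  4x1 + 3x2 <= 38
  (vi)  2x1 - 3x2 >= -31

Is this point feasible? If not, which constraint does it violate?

feasible

(i): -43 ≤ 3 ✓
(ii): 2 ≥ 0 ✓
(iii): 3 ≥ 0 ✓
(iv): -28 ≤ -27 ✓
(v): 18 ≤ 38 ✓
(vi): 0 ≥ -31 ✓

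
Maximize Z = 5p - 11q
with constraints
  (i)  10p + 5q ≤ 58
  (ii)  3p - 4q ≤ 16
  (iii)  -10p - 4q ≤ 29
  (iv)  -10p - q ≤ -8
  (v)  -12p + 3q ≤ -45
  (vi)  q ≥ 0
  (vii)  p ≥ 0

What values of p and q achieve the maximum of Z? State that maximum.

p = 16/3, q = 0, maximum Z = 80/3

Vertices and Z = 5p - 11q:
  (312/55, 14/55) → Z = 1406/55
  (133/30, 41/15) → Z = -79/10
  (16/3, 0) → Z = 80/3
  (15/4, 0) → Z = 75/4

The optimum lies where 3p - 4q = 16 and q = 0.
Solving simultaneously gives p = 16/3, q = 0.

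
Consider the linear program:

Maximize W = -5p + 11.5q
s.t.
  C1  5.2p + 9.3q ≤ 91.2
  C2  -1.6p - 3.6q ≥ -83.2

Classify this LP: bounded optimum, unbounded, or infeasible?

From the feasible point (-116, 224/3), moving in the direction (-3.6, 1.6) keeps every constraint satisfied while W increases without bound.

unbounded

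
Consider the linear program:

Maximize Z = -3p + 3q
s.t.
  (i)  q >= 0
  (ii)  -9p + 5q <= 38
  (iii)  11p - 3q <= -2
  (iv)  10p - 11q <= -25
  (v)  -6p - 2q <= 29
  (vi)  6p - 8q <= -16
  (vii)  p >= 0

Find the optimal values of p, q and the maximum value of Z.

p = 26/7, q = 100/7, maximum Z = 222/7

Extreme points and Z = -3p + 3q:
  (26/7, 100/7) → Z = 222/7
  (0, 38/5) → Z = 114/5
  (53/91, 255/91) → Z = 606/91
  (0, 25/11) → Z = 75/11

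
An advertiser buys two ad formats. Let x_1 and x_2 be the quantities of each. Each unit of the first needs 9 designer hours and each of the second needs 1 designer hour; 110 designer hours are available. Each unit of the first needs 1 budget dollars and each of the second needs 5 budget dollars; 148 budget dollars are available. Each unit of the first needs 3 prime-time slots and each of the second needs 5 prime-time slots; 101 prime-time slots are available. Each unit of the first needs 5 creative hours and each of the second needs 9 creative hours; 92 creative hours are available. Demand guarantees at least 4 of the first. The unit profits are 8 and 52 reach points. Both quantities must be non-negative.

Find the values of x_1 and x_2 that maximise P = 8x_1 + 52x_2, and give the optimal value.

x_1 = 4, x_2 = 8, maximum P = 448

Extreme points and P = 8x_1 + 52x_2:
  (110/9, 0) → P = 880/9
  (4, 0) → P = 32
  (449/38, 139/38) → P = 5410/19
  (4, 8) → P = 448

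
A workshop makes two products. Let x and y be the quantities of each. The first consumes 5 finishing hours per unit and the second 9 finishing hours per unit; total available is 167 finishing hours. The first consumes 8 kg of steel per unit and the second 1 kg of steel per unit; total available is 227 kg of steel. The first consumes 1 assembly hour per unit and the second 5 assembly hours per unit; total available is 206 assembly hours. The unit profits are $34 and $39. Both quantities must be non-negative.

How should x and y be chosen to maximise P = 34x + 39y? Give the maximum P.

x = 28, y = 3, maximum P = 1069

Corner points and P = 34x + 39y:
  (0, 0) → P = 0
  (0, 167/9) → P = 2171/3
  (227/8, 0) → P = 3859/4
  (28, 3) → P = 1069

At the optimal vertex, 5x + 9y = 167 and 8x + y = 227.
Solving simultaneously gives x = 28, y = 3.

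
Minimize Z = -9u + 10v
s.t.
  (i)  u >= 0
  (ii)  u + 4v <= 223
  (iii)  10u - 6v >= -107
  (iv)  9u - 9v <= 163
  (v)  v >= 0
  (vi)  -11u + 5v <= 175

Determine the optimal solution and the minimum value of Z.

u = 163/9, v = 0, minimum Z = -163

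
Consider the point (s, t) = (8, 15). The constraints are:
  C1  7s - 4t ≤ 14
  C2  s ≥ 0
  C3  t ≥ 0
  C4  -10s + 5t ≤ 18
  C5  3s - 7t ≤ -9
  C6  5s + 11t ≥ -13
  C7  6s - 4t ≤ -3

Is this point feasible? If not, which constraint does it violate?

feasible

C1: -4 ≤ 14 ✓
C2: 8 ≥ 0 ✓
C3: 15 ≥ 0 ✓
C4: -5 ≤ 18 ✓
C5: -81 ≤ -9 ✓
C6: 205 ≥ -13 ✓
C7: -12 ≤ -3 ✓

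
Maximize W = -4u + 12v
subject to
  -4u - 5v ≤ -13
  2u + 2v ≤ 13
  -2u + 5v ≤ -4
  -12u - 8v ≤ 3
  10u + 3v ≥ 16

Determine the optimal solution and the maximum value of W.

u = 73/14, v = 9/7, maximum W = -38/7

Vertices and W = -4u + 12v:
  (39/2, -13) → W = -234
  (17/6, 1/3) → W = -22/3
  (73/14, 9/7) → W = -38/7

The optimum lies where 2u + 2v = 13 and -2u + 5v = -4.
Solving simultaneously gives u = 73/14, v = 9/7.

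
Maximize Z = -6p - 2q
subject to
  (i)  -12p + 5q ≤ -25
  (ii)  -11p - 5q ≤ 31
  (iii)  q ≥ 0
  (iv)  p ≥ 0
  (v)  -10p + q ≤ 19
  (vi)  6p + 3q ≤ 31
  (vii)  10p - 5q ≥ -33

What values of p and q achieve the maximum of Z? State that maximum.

p = 25/12, q = 0, maximum Z = -25/2

Corner points and Z = -6p - 2q:
  (25/12, 0) → Z = -25/2
  (115/33, 37/11) → Z = -304/11
  (31/6, 0) → Z = -31

At the optimal vertex, -12p + 5q = -25 and q = 0.
Solving simultaneously gives p = 25/12, q = 0.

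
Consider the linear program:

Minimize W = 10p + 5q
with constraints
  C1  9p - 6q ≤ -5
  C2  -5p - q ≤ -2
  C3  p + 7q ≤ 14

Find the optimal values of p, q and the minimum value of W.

p = 7/39, q = 43/39, minimum W = 95/13

Feasible corners and W = 10p + 5q:
  (7/39, 43/39) → W = 95/13
  (49/69, 131/69) → W = 1145/69
  (0, 2) → W = 10

At the optimal vertex, 9p - 6q = -5 and -5p - q = -2.
Solving simultaneously gives p = 7/39, q = 43/39.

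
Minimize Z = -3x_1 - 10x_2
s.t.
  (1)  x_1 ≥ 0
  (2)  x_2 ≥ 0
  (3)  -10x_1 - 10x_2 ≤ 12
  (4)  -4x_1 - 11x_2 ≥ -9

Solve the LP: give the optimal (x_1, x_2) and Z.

x_1 = 0, x_2 = 9/11, minimum Z = -90/11

Vertices and Z = -3x_1 - 10x_2:
  (0, 0) → Z = 0
  (0, 9/11) → Z = -90/11
  (9/4, 0) → Z = -27/4

The binding constraints are x_1 = 0 and -4x_1 - 11x_2 = -9.
Solving simultaneously gives x_1 = 0, x_2 = 9/11.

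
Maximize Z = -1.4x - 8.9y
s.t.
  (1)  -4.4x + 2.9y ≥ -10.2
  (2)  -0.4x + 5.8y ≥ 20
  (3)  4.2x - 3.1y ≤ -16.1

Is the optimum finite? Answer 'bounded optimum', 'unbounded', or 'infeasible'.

unbounded

From the feasible point (7831/146, 5684/73), moving in the direction (-5.8, -0.4) keeps every constraint satisfied while Z increases without bound.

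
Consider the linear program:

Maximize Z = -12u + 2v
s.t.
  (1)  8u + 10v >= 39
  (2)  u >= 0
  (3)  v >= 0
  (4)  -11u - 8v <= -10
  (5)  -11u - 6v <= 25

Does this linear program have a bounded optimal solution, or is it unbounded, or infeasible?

From the feasible point (0, 39/10), moving in the direction (0, 1) keeps every constraint satisfied while Z increases without bound.

unbounded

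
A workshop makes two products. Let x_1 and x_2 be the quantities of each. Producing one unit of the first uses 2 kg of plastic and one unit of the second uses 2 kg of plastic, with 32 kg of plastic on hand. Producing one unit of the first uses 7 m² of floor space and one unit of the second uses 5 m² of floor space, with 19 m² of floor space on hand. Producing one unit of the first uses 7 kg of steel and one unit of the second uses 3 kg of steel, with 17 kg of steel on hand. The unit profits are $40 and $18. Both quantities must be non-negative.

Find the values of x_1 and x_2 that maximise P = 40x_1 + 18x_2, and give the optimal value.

x_1 = 2, x_2 = 1, maximum P = 98

Extreme points and P = 40x_1 + 18x_2:
  (0, 0) → P = 0
  (0, 19/5) → P = 342/5
  (17/7, 0) → P = 680/7
  (2, 1) → P = 98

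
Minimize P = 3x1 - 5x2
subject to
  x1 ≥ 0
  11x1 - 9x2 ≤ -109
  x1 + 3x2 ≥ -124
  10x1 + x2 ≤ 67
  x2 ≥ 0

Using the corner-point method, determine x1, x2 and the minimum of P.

x1 = 0, x2 = 67, minimum P = -335

The binding constraints are x1 = 0 and 10x1 + x2 = 67.
Solving simultaneously gives x1 = 0, x2 = 67.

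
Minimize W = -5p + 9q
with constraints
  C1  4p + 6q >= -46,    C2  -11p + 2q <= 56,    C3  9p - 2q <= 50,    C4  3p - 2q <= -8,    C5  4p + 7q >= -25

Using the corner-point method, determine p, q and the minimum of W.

p = -106/29, q = -43/29, minimum W = 143/29

The feasible region is unbounded (it extends along (2, 9), (2, 11)), but W strictly increases along every unbounded feasible direction, so there is no improving ray and the minimum is attained at a vertex.

The binding constraints are 3p - 2q = -8 and 4p + 7q = -25.
Solving simultaneously gives p = -106/29, q = -43/29.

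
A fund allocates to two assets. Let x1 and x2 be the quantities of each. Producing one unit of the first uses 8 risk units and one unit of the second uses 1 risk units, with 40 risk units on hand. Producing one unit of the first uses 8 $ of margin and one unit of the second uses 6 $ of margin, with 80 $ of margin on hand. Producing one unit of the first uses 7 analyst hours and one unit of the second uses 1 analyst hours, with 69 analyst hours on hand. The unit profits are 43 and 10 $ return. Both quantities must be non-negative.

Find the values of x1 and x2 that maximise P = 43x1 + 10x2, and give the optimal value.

Corner points and P = 43x1 + 10x2:
  (0, 0) → P = 0
  (0, 40/3) → P = 400/3
  (5, 0) → P = 215
  (4, 8) → P = 252

x1 = 4, x2 = 8, maximum P = 252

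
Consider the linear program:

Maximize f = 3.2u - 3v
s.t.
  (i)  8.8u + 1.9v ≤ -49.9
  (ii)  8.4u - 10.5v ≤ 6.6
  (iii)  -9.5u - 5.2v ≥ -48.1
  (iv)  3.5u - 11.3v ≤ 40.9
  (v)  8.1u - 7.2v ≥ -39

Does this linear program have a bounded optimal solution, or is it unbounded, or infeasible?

bounded optimum

Vertices and f = 3.2u - 3v:
  (-17047/3612, -3977/903) → f = -1219/645
  (-14446/2625, -2033/2625) → f = -28663/1875
  (-11829/1939, -1526/277) → f = -29034/9695
  (-24506/2211, -15593/2211) → f = -158201/11055
The feasible region has finitely many vertices and no improving ray; the maximum is -1219/645 at (-17047/3612, -3977/903).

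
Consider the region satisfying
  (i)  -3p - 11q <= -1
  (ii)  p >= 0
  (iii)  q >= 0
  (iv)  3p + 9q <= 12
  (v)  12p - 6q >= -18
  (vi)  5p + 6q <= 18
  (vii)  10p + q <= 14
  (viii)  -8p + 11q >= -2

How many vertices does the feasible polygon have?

Pairwise boundary intersections that survive every other constraint:
  (0, 1/11)
  (3/11, 2/121)
  (0, 4/3)
  (38/29, 26/29)
  (78/59, 46/59)

5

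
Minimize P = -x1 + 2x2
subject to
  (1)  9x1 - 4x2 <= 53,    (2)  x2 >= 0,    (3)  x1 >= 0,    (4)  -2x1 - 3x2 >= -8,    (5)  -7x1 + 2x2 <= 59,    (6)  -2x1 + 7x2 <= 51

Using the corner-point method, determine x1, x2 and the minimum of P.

x1 = 4, x2 = 0, minimum P = -4

Extreme points and P = -x1 + 2x2:
  (0, 0) → P = 0
  (4, 0) → P = -4
  (0, 8/3) → P = 16/3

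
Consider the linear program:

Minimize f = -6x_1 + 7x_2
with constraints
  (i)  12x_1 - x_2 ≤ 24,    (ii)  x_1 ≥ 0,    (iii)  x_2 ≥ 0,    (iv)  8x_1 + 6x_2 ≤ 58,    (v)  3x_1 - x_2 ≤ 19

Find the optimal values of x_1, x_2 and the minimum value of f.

The optimum lies where 12x_1 - x_2 = 24 and x_2 = 0.
Solving simultaneously gives x_1 = 2, x_2 = 0.

x_1 = 2, x_2 = 0, minimum f = -12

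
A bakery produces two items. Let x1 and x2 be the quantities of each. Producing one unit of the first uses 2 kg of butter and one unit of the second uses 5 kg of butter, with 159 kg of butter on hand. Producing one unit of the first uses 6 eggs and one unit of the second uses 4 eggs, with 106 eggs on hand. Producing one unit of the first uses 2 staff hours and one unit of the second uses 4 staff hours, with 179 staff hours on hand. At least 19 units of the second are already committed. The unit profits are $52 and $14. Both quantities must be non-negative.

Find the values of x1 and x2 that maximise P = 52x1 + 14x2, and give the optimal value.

Corner points and P = 52x1 + 14x2:
  (0, 53/2) → P = 371
  (0, 19) → P = 266
  (5, 19) → P = 526

The optimum lies where 6x1 + 4x2 = 106 and x2 = 19.
Solving simultaneously gives x1 = 5, x2 = 19.

x1 = 5, x2 = 19, maximum P = 526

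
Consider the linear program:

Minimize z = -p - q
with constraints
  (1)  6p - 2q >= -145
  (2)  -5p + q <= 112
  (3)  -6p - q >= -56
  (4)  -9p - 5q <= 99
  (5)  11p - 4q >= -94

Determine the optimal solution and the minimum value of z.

Feasible corners and z = -p - q:
  (379/21, -366/7) → z = 719/21
  (26/7, 236/7) → z = -262/7
  (-866/91, -243/91) → z = 1109/91

p = 26/7, q = 236/7, minimum z = -262/7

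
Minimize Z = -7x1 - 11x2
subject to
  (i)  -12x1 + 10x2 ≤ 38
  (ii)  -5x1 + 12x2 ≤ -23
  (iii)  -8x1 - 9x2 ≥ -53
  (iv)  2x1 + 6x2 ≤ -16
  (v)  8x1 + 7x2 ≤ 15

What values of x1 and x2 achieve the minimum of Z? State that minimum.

Corner points and Z = -7x1 - 11x2:
  (-343/47, -233/47) → Z = 4964/47
  (-1, -7/3) → Z = 98/3
  (101/17, -79/17) → Z = 162/17
The feasible region is unbounded (it extends along (-5, -6), (7, -8)), but Z strictly increases along every unbounded feasible direction, so there is no improving ray and the minimum is attained at a vertex.

x1 = 101/17, x2 = -79/17, minimum Z = 162/17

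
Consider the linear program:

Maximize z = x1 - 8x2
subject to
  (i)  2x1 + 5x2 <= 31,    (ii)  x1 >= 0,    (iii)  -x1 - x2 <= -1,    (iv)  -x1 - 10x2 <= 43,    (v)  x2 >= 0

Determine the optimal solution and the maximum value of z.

x1 = 31/2, x2 = 0, maximum z = 31/2

Vertices and z = x1 - 8x2:
  (0, 31/5) → z = -248/5
  (31/2, 0) → z = 31/2
  (0, 1) → z = -8
  (1, 0) → z = 1

The optimum lies where 2x1 + 5x2 = 31 and x2 = 0.
Solving simultaneously gives x1 = 31/2, x2 = 0.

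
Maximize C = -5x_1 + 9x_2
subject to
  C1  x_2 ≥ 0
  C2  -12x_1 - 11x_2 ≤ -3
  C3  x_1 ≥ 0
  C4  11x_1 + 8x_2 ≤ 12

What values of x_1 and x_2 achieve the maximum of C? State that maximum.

Vertices and C = -5x_1 + 9x_2:
  (1/4, 0) → C = -5/4
  (12/11, 0) → C = -60/11
  (0, 3/11) → C = 27/11
  (0, 3/2) → C = 27/2

x_1 = 0, x_2 = 3/2, maximum C = 27/2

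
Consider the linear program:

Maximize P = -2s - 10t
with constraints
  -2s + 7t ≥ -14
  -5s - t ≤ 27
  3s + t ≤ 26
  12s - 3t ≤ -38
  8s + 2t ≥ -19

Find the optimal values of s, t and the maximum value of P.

Feasible corners and P = -2s - 10t:
  (-53/2, 211/2) → P = -1002
  (-35/2, 121/2) → P = -570
  (40/21, 142/7) → P = -620/3
  (-133/48, 19/12) → P = -247/24

s = -133/48, t = 19/12, maximum P = -247/24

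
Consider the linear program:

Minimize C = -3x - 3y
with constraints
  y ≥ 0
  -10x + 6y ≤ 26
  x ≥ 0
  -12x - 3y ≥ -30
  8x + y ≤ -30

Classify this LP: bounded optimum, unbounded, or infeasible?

The boundaries y = 0 and x = 0 meet at (0, 0), but that point violates 8x + y ≤ -30. Every candidate vertex is excluded by some other constraint, so the feasible region is empty.

infeasible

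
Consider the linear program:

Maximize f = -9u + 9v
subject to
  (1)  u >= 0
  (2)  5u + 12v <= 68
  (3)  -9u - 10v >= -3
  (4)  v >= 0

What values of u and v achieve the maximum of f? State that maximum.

u = 0, v = 3/10, maximum f = 27/10

Feasible corners and f = -9u + 9v:
  (0, 3/10) → f = 27/10
  (0, 0) → f = 0
  (1/3, 0) → f = -3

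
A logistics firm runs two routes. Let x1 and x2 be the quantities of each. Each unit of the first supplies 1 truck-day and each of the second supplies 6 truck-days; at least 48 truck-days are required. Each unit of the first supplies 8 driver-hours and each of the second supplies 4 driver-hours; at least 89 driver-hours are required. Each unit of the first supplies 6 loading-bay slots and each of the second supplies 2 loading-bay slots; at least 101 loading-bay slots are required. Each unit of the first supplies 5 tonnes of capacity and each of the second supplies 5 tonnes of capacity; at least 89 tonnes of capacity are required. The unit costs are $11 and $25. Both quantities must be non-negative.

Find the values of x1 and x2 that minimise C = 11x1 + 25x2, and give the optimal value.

Vertices and C = 11x1 + 25x2:
  (0, 101/2) → C = 2525/2
  (48, 0) → C = 528
  (15, 11/2) → C = 605/2
The feasible region is unbounded (it extends along (0, 1), (1, 0)), but C strictly increases along every unbounded feasible direction, so there is no improving ray and the minimum is attained at a vertex.

At the optimal vertex, x1 + 6x2 = 48 and 6x1 + 2x2 = 101.
Solving simultaneously gives x1 = 15, x2 = 11/2.

x1 = 15, x2 = 11/2, minimum C = 605/2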